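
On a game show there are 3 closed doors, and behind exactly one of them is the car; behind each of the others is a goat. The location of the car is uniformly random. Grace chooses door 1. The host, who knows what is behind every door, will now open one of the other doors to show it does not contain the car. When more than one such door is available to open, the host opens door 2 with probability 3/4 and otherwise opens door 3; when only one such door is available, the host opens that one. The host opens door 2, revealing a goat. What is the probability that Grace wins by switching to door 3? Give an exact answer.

Condition on the true location of the car.
If it is behind door 1 (prior 1/3): door 2 is available, opened with probability 3/4; weight (1/3)·(3/4) = 1/4.
If it is behind door 2 (prior 1/3): the host opened door 2, so this case is ruled out; weight (1/3)·0 = 0.
If it is behind door 3 (prior 1/3): only door 2 is available, probability 1; weight (1/3)·1 = 1/3.
The weights sum to 7/12.
So P(the car behind door 3 | the host opened door 2) = (1/3) / (7/12) = 4/7.

4/7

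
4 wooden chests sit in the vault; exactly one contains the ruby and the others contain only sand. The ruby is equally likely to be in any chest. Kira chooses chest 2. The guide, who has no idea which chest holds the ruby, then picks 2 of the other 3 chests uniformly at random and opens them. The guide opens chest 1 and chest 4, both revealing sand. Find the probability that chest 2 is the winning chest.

1/2

Apply Bayes' rule, conditioning on where the ruby actually is.
If it is in either of chests 1 and 4 (prior 1/4 each): that chest was opened and seen not to hold the prize — ruled out; weight (1/4)·0 = 0 each.
If it is in either of chests 2 and 3 (prior 1/4 each): the guide picks exactly this set with probability 1/3 regardless, and none is the prize; weight (1/4)·(1/3) = 1/12 each.
The weights sum to 1/6.
So P(the ruby in chest 2 | the guide opened chest 1 and chest 4) = (1/12) / (1/6) = 1/2.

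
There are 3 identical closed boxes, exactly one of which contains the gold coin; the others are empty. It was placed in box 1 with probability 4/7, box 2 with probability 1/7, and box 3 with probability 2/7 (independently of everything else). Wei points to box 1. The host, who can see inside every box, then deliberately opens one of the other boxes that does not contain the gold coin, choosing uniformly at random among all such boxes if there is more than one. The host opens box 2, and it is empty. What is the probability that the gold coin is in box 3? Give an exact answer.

Consider each possible location of the gold coin in turn.
If it is in box 1 (prior 4/7): the host has 2 equally likely choices, so probability 1/2; weight (4/7)·(1/2) = 2/7.
If it is in box 2 (prior 1/7): the host opened box 2, so this case is ruled out; weight (1/7)·0 = 0.
If it is in box 3 (prior 2/7): the host has no choice, probability 1; weight (2/7)·1 = 2/7.
The weights sum to 4/7.
So P(the gold coin in box 3 | the host opened box 2) = (2/7) / (4/7) = 1/2.

1/2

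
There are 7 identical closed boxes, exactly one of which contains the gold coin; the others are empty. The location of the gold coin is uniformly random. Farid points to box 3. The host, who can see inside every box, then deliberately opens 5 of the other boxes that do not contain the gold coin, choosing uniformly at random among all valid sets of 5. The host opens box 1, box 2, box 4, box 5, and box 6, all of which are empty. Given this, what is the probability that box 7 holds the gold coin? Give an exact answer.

6/7

Condition on the true location of the gold coin.
If it is in any of boxes 1, 2, 4, 5, and 6 (prior 1/7 each): that box was opened and seen not to hold the prize — ruled out; weight (1/7)·0 = 0 each.
If it is in box 3 (prior 1/7): the host has 6 equally likely choices, so probability 1/6; weight (1/7)·(1/6) = 1/42.
If it is in box 7 (prior 1/7): the host has no choice, probability 1; weight (1/7)·1 = 1/7.
The weights sum to 1/6.
So P(the gold coin in box 7 | the host opened box 1, box 2, box 4, box 5, and box 6) = (1/7) / (1/6) = 6/7.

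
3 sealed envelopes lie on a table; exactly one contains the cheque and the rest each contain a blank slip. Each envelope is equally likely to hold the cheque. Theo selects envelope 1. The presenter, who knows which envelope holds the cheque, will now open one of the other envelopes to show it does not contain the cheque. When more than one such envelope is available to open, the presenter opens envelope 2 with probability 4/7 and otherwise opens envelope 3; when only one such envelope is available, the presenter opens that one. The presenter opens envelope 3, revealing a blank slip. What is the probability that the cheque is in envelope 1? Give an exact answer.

Apply Bayes' rule, conditioning on where the cheque actually is.
If it is in envelope 1 (prior 1/3): envelope 2 is available but not opened, probability 3/7; weight (1/3)·(3/7) = 1/7.
If it is in envelope 2 (prior 1/3): only envelope 3 is available, probability 1; weight (1/3)·1 = 1/3.
If it is in envelope 3 (prior 1/3): the presenter opened envelope 3, so this case is ruled out; weight (1/3)·0 = 0.
The weights sum to 10/21.
So P(the cheque in envelope 1 | the presenter opened envelope 3) = (1/7) / (10/21) = 3/10.

3/10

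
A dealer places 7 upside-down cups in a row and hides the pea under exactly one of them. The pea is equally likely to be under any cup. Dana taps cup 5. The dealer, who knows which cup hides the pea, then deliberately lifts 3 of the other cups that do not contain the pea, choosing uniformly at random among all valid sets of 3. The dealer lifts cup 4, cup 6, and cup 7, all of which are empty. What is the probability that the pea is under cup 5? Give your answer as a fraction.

1/7

Consider each possible location of the pea in turn.
If it is under any of cups 1, 2, and 3 (prior 1/7 each): the dealer has 10 equally likely choices, so probability 1/10; weight (1/7)·(1/10) = 1/70 each.
If it is under any of cups 4, 6, and 7 (prior 1/7 each): that cup was opened and seen not to hold the prize — ruled out; weight (1/7)·0 = 0 each.
If it is under cup 5 (prior 1/7): the dealer has 20 equally likely choices, so probability 1/20; weight (1/7)·(1/20) = 1/140.
The weights sum to 1/20.
So P(the pea under cup 5 | the dealer opened cup 4, cup 6, and cup 7) = (1/140) / (1/20) = 1/7.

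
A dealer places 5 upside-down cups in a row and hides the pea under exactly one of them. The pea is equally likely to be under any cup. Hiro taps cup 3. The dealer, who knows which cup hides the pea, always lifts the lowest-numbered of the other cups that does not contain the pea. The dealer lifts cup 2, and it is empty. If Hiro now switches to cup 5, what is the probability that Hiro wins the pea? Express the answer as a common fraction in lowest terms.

0

Consider each possible location of the pea in turn.
If it is under cup 1 (prior 1/5): cup 2 is the lowest-numbered option available, probability 1; weight (1/5)·1 = 1/5.
If it is under cup 2 (prior 1/5): the dealer opened cup 2, so this case is ruled out; weight (1/5)·0 = 0.
If it is under any of cups 3, 4, and 5 (prior 1/5 each): the dealer would have opened cup 1 instead, probability 0; weight (1/5)·0 = 0 each.
The weights sum to 1/5.
So P(the pea under cup 5 | the dealer opened cup 2) = 0 / (1/5) = 0.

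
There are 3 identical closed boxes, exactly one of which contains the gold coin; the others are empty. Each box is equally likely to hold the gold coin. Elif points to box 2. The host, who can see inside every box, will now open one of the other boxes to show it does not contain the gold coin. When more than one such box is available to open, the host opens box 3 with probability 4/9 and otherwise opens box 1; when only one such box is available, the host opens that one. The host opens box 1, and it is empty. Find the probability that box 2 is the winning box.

Apply Bayes' rule, conditioning on where the gold coin actually is.
If it is in box 1 (prior 1/3): the host opened box 1, so this case is ruled out; weight (1/3)·0 = 0.
If it is in box 2 (prior 1/3): box 3 is available but not opened, probability 5/9; weight (1/3)·(5/9) = 5/27.
If it is in box 3 (prior 1/3): only box 1 is available, probability 1; weight (1/3)·1 = 1/3.
The weights sum to 14/27.
So P(the gold coin in box 2 | the host opened box 1) = (5/27) / (14/27) = 5/14.

5/14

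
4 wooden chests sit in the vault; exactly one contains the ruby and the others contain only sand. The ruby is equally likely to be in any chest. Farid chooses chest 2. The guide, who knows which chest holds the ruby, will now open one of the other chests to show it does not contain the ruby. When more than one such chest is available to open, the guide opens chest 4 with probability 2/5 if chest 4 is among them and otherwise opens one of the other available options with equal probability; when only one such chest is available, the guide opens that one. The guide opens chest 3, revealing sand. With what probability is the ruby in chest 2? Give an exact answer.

Consider each possible location of the ruby in turn.
If it is in chest 1 (prior 1/4): chest 4 is available but not opened, probability 3/5; weight (1/4)·(3/5) = 3/20.
If it is in chest 2 (prior 1/4): chest 4 is available but not opened; chest 3 gets probability (1 − 2/5)/2 = 3/10; weight (1/4)·(3/10) = 3/40.
If it is in chest 3 (prior 1/4): the guide opened chest 3, so this case is ruled out; weight (1/4)·0 = 0.
If it is in chest 4 (prior 1/4): chest 4 holds the prize so is unavailable; the guide chooses uniformly among the 2 others, probability 1/2; weight (1/4)·(1/2) = 1/8.
The weights sum to 7/20.
So P(the ruby in chest 2 | the guide opened chest 3) = (3/40) / (7/20) = 3/14.

3/14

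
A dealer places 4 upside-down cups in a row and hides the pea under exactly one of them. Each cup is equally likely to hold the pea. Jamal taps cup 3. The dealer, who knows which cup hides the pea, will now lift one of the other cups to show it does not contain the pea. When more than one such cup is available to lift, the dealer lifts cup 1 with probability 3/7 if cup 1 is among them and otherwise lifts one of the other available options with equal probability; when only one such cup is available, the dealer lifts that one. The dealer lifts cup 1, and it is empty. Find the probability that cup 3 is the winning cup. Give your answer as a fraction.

1/3

Consider each possible location of the pea in turn.
If it is under cup 1 (prior 1/4): the dealer opened cup 1, so this case is ruled out; weight (1/4)·0 = 0.
If it is under any of cups 2, 3, and 4 (prior 1/4 each): cup 1 is available, opened with probability 3/7; weight (1/4)·(3/7) = 3/28 each.
The weights sum to 9/28.
So P(the pea under cup 3 | the dealer opened cup 1) = (3/28) / (9/28) = 1/3.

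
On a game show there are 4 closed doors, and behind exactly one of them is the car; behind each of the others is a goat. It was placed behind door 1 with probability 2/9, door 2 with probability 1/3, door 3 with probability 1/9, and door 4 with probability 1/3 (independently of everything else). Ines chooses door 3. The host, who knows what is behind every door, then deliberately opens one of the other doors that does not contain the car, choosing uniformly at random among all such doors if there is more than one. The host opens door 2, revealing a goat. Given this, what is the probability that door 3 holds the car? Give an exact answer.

2/17

Condition on the true location of the car.
If it is behind door 1 (prior 2/9): the host has 2 equally likely choices, so probability 1/2; weight (2/9)·(1/2) = 1/9.
If it is behind door 2 (prior 1/3): the host opened door 2, so this case is ruled out; weight (1/3)·0 = 0.
If it is behind door 3 (prior 1/9): the host has 3 equally likely choices, so probability 1/3; weight (1/9)·(1/3) = 1/27.
If it is behind door 4 (prior 1/3): the host has 2 equally likely choices, so probability 1/2; weight (1/3)·(1/2) = 1/6.
The weights sum to 17/54.
So P(the car behind door 3 | the host opened door 2) = (1/27) / (17/54) = 2/17.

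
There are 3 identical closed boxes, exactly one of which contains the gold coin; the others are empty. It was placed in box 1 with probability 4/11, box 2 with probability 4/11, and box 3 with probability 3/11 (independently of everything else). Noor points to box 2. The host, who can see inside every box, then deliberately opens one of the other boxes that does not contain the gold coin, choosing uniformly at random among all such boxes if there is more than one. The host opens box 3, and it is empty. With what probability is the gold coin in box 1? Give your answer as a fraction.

2/3

Condition on the true location of the gold coin.
If it is in box 1 (prior 4/11): the host has no choice, probability 1; weight (4/11)·1 = 4/11.
If it is in box 2 (prior 4/11): the host has 2 equally likely choices, so probability 1/2; weight (4/11)·(1/2) = 2/11.
If it is in box 3 (prior 3/11): the host opened box 3, so this case is ruled out; weight (3/11)·0 = 0.
The weights sum to 6/11.
So P(the gold coin in box 1 | the host opened box 3) = (4/11) / (6/11) = 2/3.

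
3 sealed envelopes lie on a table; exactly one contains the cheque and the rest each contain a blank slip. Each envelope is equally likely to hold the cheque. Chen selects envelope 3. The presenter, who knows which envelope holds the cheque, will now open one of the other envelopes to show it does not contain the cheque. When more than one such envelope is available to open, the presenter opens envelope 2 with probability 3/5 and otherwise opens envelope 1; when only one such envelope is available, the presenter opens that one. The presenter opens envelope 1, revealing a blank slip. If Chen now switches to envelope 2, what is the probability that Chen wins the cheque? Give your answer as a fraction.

5/7

Condition on the true location of the cheque.
If it is in envelope 1 (prior 1/3): the presenter opened envelope 1, so this case is ruled out; weight (1/3)·0 = 0.
If it is in envelope 2 (prior 1/3): only envelope 1 is available, probability 1; weight (1/3)·1 = 1/3.
If it is in envelope 3 (prior 1/3): envelope 2 is available but not opened, probability 2/5; weight (1/3)·(2/5) = 2/15.
The weights sum to 7/15.
So P(the cheque in envelope 2 | the presenter opened envelope 1) = (1/3) / (7/15) = 5/7.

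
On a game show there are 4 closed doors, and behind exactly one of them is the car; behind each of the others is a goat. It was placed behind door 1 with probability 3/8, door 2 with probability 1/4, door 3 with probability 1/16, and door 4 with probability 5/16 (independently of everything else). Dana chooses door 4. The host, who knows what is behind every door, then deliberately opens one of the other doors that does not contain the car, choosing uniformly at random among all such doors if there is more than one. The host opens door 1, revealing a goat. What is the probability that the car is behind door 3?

Apply Bayes' rule, conditioning on where the car actually is.
If it is behind door 1 (prior 3/8): the host opened door 1, so this case is ruled out; weight (3/8)·0 = 0.
If it is behind door 2 (prior 1/4): the host has 2 equally likely choices, so probability 1/2; weight (1/4)·(1/2) = 1/8.
If it is behind door 3 (prior 1/16): the host has 2 equally likely choices, so probability 1/2; weight (1/16)·(1/2) = 1/32.
If it is behind door 4 (prior 5/16): the host has 3 equally likely choices, so probability 1/3; weight (5/16)·(1/3) = 5/48.
The weights sum to 25/96.
So P(the car behind door 3 | the host opened door 1) = (1/32) / (25/96) = 3/25.

3/25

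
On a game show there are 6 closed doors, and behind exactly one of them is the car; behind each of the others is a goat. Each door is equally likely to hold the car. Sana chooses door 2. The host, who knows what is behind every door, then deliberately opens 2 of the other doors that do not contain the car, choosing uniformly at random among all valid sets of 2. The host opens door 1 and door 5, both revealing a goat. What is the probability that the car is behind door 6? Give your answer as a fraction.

5/18

Apply Bayes' rule, conditioning on where the car actually is.
If it is behind either of doors 1 and 5 (prior 1/6 each): that door was opened and seen not to hold the prize — ruled out; weight (1/6)·0 = 0 each.
If it is behind door 2 (prior 1/6): the host has 10 equally likely choices, so probability 1/10; weight (1/6)·(1/10) = 1/60.
If it is behind any of doors 3, 4, and 6 (prior 1/6 each): the host has 6 equally likely choices, so probability 1/6; weight (1/6)·(1/6) = 1/36 each.
The weights sum to 1/10.
So P(the car behind door 6 | the host opened door 1 and door 5) = (1/36) / (1/10) = 5/18.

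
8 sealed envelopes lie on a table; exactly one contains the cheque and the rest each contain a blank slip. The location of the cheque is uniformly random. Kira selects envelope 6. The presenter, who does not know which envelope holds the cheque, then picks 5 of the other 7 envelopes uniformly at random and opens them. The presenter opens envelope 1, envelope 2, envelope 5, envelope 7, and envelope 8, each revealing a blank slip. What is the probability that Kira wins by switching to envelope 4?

1/3

Because the presenter chose which envelopes to open without knowing where the cheque is, the choice is independent of the prize location. Learning that none of the 5 opened envelopes holds the cheque simply rules out those 5 locations and leaves the remaining 3 envelopes still equally likely by symmetry.
So P(the cheque in envelope 4) = 1/3.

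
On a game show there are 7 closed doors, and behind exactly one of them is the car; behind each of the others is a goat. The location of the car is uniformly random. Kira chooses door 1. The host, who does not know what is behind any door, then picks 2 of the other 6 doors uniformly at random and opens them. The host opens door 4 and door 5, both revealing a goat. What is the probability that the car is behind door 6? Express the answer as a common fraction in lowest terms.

Apply Bayes' rule, conditioning on where the car actually is.
If it is behind any of doors 1, 2, 3, 6, and 7 (prior 1/7 each): the host picks exactly this set with probability 1/15 regardless, and none is the prize; weight (1/7)·(1/15) = 1/105 each.
If it is behind either of doors 4 and 5 (prior 1/7 each): that door was opened and seen not to hold the prize — ruled out; weight (1/7)·0 = 0 each.
The weights sum to 1/21.
So P(the car behind door 6 | the host opened door 4 and door 5) = (1/105) / (1/21) = 1/5.

1/5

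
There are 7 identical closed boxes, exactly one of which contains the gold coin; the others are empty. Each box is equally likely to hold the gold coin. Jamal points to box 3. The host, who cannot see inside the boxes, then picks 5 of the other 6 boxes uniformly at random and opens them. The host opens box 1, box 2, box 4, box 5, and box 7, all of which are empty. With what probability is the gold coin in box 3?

Consider each possible location of the gold coin in turn.
If it is in any of boxes 1, 2, 4, 5, and 7 (prior 1/7 each): that box was opened and seen not to hold the prize — ruled out; weight (1/7)·0 = 0 each.
If it is in either of boxes 3 and 6 (prior 1/7 each): the host picks exactly this set with probability 1/6 regardless, and none is the prize; weight (1/7)·(1/6) = 1/42 each.
The weights sum to 1/21.
So P(the gold coin in box 3 | the host opened box 1, box 2, box 4, box 5, and box 7) = (1/42) / (1/21) = 1/2.

1/2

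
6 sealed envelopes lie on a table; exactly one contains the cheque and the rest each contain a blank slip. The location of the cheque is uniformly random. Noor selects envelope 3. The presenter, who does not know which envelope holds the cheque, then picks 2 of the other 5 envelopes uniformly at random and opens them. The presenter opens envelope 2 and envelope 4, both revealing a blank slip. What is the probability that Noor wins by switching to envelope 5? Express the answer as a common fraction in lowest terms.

1/4

Because the presenter chose which envelopes to open without knowing where the cheque is, the choice is independent of the prize location. Learning that none of the 2 opened envelopes holds the cheque simply rules out those 2 locations and leaves the remaining 4 envelopes still equally likely by symmetry.
So P(the cheque in envelope 5) = 1/4.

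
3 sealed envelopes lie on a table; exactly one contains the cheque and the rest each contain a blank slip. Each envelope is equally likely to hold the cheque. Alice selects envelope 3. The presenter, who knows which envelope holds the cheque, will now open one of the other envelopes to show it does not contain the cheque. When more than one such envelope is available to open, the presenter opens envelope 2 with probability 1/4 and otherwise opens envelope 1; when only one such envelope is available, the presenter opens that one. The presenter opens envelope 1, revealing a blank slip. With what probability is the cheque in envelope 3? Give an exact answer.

3/7

Consider each possible location of the cheque in turn.
If it is in envelope 1 (prior 1/3): the presenter opened envelope 1, so this case is ruled out; weight (1/3)·0 = 0.
If it is in envelope 2 (prior 1/3): only envelope 1 is available, probability 1; weight (1/3)·1 = 1/3.
If it is in envelope 3 (prior 1/3): envelope 2 is available but not opened, probability 3/4; weight (1/3)·(3/4) = 1/4.
The weights sum to 7/12.
So P(the cheque in envelope 3 | the presenter opened envelope 1) = (1/4) / (7/12) = 3/7.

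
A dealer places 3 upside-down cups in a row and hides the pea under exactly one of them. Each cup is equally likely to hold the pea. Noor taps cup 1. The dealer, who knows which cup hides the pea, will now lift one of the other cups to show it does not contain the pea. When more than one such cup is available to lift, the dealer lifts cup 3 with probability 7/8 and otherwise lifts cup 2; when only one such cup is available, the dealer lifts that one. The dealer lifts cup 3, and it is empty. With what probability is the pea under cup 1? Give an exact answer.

Consider each possible location of the pea in turn.
If it is under cup 1 (prior 1/3): cup 3 is available, opened with probability 7/8; weight (1/3)·(7/8) = 7/24.
If it is under cup 2 (prior 1/3): only cup 3 is available, probability 1; weight (1/3)·1 = 1/3.
If it is under cup 3 (prior 1/3): the dealer opened cup 3, so this case is ruled out; weight (1/3)·0 = 0.
The weights sum to 5/8.
So P(the pea under cup 1 | the dealer opened cup 3) = (7/24) / (5/8) = 7/15.

7/15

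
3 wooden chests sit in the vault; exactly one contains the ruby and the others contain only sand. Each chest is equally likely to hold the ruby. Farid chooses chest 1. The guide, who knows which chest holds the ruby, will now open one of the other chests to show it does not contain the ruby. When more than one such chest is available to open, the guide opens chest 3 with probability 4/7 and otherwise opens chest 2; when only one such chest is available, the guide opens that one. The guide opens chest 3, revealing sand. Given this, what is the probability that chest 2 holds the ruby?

Apply Bayes' rule, conditioning on where the ruby actually is.
If it is in chest 1 (prior 1/3): chest 3 is available, opened with probability 4/7; weight (1/3)·(4/7) = 4/21.
If it is in chest 2 (prior 1/3): only chest 3 is available, probability 1; weight (1/3)·1 = 1/3.
If it is in chest 3 (prior 1/3): the guide opened chest 3, so this case is ruled out; weight (1/3)·0 = 0.
The weights sum to 11/21.
So P(the ruby in chest 2 | the guide opened chest 3) = (1/3) / (11/21) = 7/11.

7/11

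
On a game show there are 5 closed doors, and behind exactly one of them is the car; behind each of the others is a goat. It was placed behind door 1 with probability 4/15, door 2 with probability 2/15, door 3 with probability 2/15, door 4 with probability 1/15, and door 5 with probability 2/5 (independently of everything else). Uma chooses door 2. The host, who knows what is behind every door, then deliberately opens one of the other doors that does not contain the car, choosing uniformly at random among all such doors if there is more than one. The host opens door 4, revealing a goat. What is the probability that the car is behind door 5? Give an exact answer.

4/9

Condition on the true location of the car.
If it is behind door 1 (prior 4/15): the host has 3 equally likely choices, so probability 1/3; weight (4/15)·(1/3) = 4/45.
If it is behind door 2 (prior 2/15): the host has 4 equally likely choices, so probability 1/4; weight (2/15)·(1/4) = 1/30.
If it is behind door 3 (prior 2/15): the host has 3 equally likely choices, so probability 1/3; weight (2/15)·(1/3) = 2/45.
If it is behind door 4 (prior 1/15): the host opened door 4, so this case is ruled out; weight (1/15)·0 = 0.
If it is behind door 5 (prior 2/5): the host has 3 equally likely choices, so probability 1/3; weight (2/5)·(1/3) = 2/15.
The weights sum to 3/10.
So P(the car behind door 5 | the host opened door 4) = (2/15) / (3/10) = 4/9.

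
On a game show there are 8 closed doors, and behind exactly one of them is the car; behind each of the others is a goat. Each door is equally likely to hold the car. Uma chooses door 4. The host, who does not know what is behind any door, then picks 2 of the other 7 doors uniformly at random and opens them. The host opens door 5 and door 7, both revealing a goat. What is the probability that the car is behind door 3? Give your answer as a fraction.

Consider each possible location of the car in turn.
If it is behind any of doors 1, 2, 3, 4, 6, and 8 (prior 1/8 each): the host picks exactly this set with probability 1/21 regardless, and none is the prize; weight (1/8)·(1/21) = 1/168 each.
If it is behind either of doors 5 and 7 (prior 1/8 each): that door was opened and seen not to hold the prize — ruled out; weight (1/8)·0 = 0 each.
The weights sum to 1/28.
So P(the car behind door 3 | the host opened door 5 and door 7) = (1/168) / (1/28) = 1/6.

1/6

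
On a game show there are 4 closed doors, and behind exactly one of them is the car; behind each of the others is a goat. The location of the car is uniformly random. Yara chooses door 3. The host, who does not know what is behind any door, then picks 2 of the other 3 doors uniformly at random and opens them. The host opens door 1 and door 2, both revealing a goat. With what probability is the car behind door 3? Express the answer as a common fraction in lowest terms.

1/2

Condition on the true location of the car.
If it is behind either of doors 1 and 2 (prior 1/4 each): that door was opened and seen not to hold the prize — ruled out; weight (1/4)·0 = 0 each.
If it is behind either of doors 3 and 4 (prior 1/4 each): the host picks exactly this set with probability 1/3 regardless, and none is the prize; weight (1/4)·(1/3) = 1/12 each.
The weights sum to 1/6.
So P(the car behind door 3 | the host opened door 1 and door 2) = (1/12) / (1/6) = 1/2.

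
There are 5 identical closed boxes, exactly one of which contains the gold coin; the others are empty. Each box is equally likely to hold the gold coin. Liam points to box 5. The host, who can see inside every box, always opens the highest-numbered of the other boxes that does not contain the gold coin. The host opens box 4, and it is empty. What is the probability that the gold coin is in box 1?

Condition on the true location of the gold coin.
If it is in any of boxes 1, 2, 3, and 5 (prior 1/5 each): box 4 is the highest-numbered option available, probability 1; weight (1/5)·1 = 1/5 each.
If it is in box 4 (prior 1/5): the host opened box 4, so this case is ruled out; weight (1/5)·0 = 0.
The weights sum to 4/5.
So P(the gold coin in box 1 | the host opened box 4) = (1/5) / (4/5) = 1/4.

1/4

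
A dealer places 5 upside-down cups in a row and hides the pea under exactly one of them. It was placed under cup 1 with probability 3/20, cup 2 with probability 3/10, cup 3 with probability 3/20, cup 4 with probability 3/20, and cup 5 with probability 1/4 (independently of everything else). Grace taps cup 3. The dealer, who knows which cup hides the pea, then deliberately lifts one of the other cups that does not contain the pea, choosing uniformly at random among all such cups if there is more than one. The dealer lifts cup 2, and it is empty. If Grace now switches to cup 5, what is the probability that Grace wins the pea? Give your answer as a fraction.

20/53

Consider each possible location of the pea in turn.
If it is under either of cups 1 and 4 (prior 3/20 each): the dealer has 3 equally likely choices, so probability 1/3; weight (3/20)·(1/3) = 1/20 each.
If it is under cup 2 (prior 3/10): the dealer opened cup 2, so this case is ruled out; weight (3/10)·0 = 0.
If it is under cup 3 (prior 3/20): the dealer has 4 equally likely choices, so probability 1/4; weight (3/20)·(1/4) = 3/80.
If it is under cup 5 (prior 1/4): the dealer has 3 equally likely choices, so probability 1/3; weight (1/4)·(1/3) = 1/12.
The weights sum to 53/240.
So P(the pea under cup 5 | the dealer opened cup 2) = (1/12) / (53/240) = 20/53.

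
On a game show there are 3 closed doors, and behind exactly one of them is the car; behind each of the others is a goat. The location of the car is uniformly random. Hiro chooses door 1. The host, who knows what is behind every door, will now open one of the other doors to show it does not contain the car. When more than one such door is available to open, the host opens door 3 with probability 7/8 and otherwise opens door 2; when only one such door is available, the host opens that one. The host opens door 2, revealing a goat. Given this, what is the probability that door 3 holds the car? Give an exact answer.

Consider each possible location of the car in turn.
If it is behind door 1 (prior 1/3): door 3 is available but not opened, probability 1/8; weight (1/3)·(1/8) = 1/24.
If it is behind door 2 (prior 1/3): the host opened door 2, so this case is ruled out; weight (1/3)·0 = 0.
If it is behind door 3 (prior 1/3): only door 2 is available, probability 1; weight (1/3)·1 = 1/3.
The weights sum to 3/8.
So P(the car behind door 3 | the host opened door 2) = (1/3) / (3/8) = 8/9.

8/9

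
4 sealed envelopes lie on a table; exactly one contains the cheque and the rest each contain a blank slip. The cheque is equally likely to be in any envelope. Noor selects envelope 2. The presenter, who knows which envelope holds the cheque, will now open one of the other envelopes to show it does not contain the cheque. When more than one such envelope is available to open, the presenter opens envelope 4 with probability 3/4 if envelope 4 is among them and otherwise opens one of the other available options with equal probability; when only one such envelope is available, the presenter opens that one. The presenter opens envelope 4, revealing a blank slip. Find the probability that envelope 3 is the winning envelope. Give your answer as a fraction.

1/3

Apply Bayes' rule, conditioning on where the cheque actually is.
If it is in any of envelopes 1, 2, and 3 (prior 1/4 each): envelope 4 is available, opened with probability 3/4; weight (1/4)·(3/4) = 3/16 each.
If it is in envelope 4 (prior 1/4): the presenter opened envelope 4, so this case is ruled out; weight (1/4)·0 = 0.
The weights sum to 9/16.
So P(the cheque in envelope 3 | the presenter opened envelope 4) = (3/16) / (9/16) = 1/3.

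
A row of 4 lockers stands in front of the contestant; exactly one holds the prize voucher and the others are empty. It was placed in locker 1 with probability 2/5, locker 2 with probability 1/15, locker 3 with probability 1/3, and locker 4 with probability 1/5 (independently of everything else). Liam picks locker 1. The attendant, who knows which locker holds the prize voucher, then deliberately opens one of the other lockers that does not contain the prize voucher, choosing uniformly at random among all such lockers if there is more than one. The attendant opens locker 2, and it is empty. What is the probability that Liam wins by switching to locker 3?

5/12

Condition on the true location of the prize voucher.
If it is in locker 1 (prior 2/5): the attendant has 3 equally likely choices, so probability 1/3; weight (2/5)·(1/3) = 2/15.
If it is in locker 2 (prior 1/15): the attendant opened locker 2, so this case is ruled out; weight (1/15)·0 = 0.
If it is in locker 3 (prior 1/3): the attendant has 2 equally likely choices, so probability 1/2; weight (1/3)·(1/2) = 1/6.
If it is in locker 4 (prior 1/5): the attendant has 2 equally likely choices, so probability 1/2; weight (1/5)·(1/2) = 1/10.
The weights sum to 2/5.
So P(the prize voucher in locker 3 | the attendant opened locker 2) = (1/6) / (2/5) = 5/12.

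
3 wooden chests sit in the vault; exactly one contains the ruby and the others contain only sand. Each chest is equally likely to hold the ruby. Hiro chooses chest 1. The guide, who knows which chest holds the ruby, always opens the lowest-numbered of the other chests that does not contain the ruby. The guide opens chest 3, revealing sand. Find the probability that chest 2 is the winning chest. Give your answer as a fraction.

1

Apply Bayes' rule, conditioning on where the ruby actually is.
If it is in chest 1 (prior 1/3): the guide would have opened chest 2 instead, probability 0; weight (1/3)·0 = 0.
If it is in chest 2 (prior 1/3): chest 3 is the lowest-numbered option available, probability 1; weight (1/3)·1 = 1/3.
If it is in chest 3 (prior 1/3): the guide opened chest 3, so this case is ruled out; weight (1/3)·0 = 0.
The weights sum to 1/3.
So P(the ruby in chest 2 | the guide opened chest 3) = (1/3) / (1/3) = 1.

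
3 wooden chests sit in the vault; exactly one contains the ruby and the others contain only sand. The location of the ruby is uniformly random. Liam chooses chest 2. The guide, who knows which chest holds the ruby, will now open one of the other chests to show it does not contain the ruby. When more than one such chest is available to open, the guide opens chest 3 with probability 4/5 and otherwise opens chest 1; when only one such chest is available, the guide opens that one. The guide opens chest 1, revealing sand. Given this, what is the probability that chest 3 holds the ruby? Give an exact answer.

Consider each possible location of the ruby in turn.
If it is in chest 1 (prior 1/3): the guide opened chest 1, so this case is ruled out; weight (1/3)·0 = 0.
If it is in chest 2 (prior 1/3): chest 3 is available but not opened, probability 1/5; weight (1/3)·(1/5) = 1/15.
If it is in chest 3 (prior 1/3): only chest 1 is available, probability 1; weight (1/3)·1 = 1/3.
The weights sum to 2/5.
So P(the ruby in chest 3 | the guide opened chest 1) = (1/3) / (2/5) = 5/6.

5/6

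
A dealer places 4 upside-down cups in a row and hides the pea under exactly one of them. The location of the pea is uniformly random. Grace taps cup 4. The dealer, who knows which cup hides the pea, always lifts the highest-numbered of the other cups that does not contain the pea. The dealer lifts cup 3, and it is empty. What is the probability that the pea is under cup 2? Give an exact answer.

1/3

Condition on the true location of the pea.
If it is under any of cups 1, 2, and 4 (prior 1/4 each): cup 3 is the highest-numbered option available, probability 1; weight (1/4)·1 = 1/4 each.
If it is under cup 3 (prior 1/4): the dealer opened cup 3, so this case is ruled out; weight (1/4)·0 = 0.
The weights sum to 3/4.
So P(the pea under cup 2 | the dealer opened cup 3) = (1/4) / (3/4) = 1/3.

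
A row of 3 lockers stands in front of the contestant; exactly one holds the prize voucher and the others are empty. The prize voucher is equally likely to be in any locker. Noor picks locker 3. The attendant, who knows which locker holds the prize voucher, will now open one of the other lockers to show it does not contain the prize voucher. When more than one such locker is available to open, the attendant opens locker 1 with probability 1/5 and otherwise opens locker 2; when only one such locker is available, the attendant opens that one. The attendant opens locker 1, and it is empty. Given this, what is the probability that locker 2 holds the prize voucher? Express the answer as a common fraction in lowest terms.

Consider each possible location of the prize voucher in turn.
If it is in locker 1 (prior 1/3): the attendant opened locker 1, so this case is ruled out; weight (1/3)·0 = 0.
If it is in locker 2 (prior 1/3): only locker 1 is available, probability 1; weight (1/3)·1 = 1/3.
If it is in locker 3 (prior 1/3): locker 1 is available, opened with probability 1/5; weight (1/3)·(1/5) = 1/15.
The weights sum to 2/5.
So P(the prize voucher in locker 2 | the attendant opened locker 1) = (1/3) / (2/5) = 5/6.

5/6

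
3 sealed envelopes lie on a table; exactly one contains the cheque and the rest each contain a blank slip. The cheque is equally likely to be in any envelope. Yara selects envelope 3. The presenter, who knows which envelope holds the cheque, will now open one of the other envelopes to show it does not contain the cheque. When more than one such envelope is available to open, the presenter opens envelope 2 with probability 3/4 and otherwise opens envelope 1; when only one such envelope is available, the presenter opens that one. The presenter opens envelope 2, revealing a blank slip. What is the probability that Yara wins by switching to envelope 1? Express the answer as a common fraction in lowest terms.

4/7

Condition on the true location of the cheque.
If it is in envelope 1 (prior 1/3): only envelope 2 is available, probability 1; weight (1/3)·1 = 1/3.
If it is in envelope 2 (prior 1/3): the presenter opened envelope 2, so this case is ruled out; weight (1/3)·0 = 0.
If it is in envelope 3 (prior 1/3): envelope 2 is available, opened with probability 3/4; weight (1/3)·(3/4) = 1/4.
The weights sum to 7/12.
So P(the cheque in envelope 1 | the presenter opened envelope 2) = (1/3) / (7/12) = 4/7.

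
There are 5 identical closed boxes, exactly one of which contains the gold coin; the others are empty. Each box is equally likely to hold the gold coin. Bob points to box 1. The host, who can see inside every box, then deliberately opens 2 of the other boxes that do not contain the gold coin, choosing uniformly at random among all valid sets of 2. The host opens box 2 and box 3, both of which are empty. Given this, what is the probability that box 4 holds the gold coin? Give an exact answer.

Apply Bayes' rule, conditioning on where the gold coin actually is.
If it is in box 1 (prior 1/5): the host has 6 equally likely choices, so probability 1/6; weight (1/5)·(1/6) = 1/30.
If it is in either of boxes 2 and 3 (prior 1/5 each): that box was opened and seen not to hold the prize — ruled out; weight (1/5)·0 = 0 each.
If it is in either of boxes 4 and 5 (prior 1/5 each): the host has 3 equally likely choices, so probability 1/3; weight (1/5)·(1/3) = 1/15 each.
The weights sum to 1/6.
So P(the gold coin in box 4 | the host opened box 2 and box 3) = (1/15) / (1/6) = 2/5.

2/5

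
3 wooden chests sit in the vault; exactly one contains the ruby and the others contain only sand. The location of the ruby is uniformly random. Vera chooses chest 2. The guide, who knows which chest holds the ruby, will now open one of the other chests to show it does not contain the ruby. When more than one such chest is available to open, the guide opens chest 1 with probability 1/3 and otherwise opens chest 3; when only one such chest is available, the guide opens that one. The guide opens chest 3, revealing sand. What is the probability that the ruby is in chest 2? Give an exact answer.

2/5

Apply Bayes' rule, conditioning on where the ruby actually is.
If it is in chest 1 (prior 1/3): only chest 3 is available, probability 1; weight (1/3)·1 = 1/3.
If it is in chest 2 (prior 1/3): chest 1 is available but not opened, probability 2/3; weight (1/3)·(2/3) = 2/9.
If it is in chest 3 (prior 1/3): the guide opened chest 3, so this case is ruled out; weight (1/3)·0 = 0.
The weights sum to 5/9.
So P(the ruby in chest 2 | the guide opened chest 3) = (2/9) / (5/9) = 2/5.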